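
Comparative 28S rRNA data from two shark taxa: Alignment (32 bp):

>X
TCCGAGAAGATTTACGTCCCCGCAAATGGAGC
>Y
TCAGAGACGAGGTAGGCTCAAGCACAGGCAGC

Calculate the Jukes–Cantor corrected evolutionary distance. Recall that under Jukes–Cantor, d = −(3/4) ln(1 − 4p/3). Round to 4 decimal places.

0.5199

The sequences differ at 12 of 32 sites, so p = 12/32 = 0.375.
d = −(3/4) ln(1 − 4p/3) = −0.75 ln(1 − 0.5) = −0.75 ln(0.5)
  = −0.75 × (-0.693147) = 0.519860 substitutions/site.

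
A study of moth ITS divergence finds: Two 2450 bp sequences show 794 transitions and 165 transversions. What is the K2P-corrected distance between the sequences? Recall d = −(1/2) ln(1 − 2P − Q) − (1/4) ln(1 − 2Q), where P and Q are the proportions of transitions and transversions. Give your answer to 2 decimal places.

P = 794/2450 ≈ 0.324082 and Q = 165/2450 ≈ 0.067347.
Under the Kimura two-parameter model, d = −½ ln(1 − 2P − Q) − ¼ ln(1 − 2Q).
1 − 2P − Q = 0.284489, giving −½ ln(0.284489) = 0.628530.
1 − 2Q = 0.865306, giving −¼ ln(0.865306) = 0.036168.
d = 0.628530 + 0.036168 = 0.664698.

0.66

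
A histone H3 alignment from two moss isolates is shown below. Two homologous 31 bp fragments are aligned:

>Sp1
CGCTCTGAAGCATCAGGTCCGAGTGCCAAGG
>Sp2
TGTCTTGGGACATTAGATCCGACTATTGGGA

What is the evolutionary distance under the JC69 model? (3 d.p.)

0.874

The sequences differ at 16 of 31 sites, so p = 16/31 ≈ 0.516129.
d = −(3/4) ln(1 − 4p/3) = −0.75 ln(1 − 0.688172) = −0.75 ln(0.311828)
  = −0.75 × (-1.165304) = 0.873978 substitutions/site.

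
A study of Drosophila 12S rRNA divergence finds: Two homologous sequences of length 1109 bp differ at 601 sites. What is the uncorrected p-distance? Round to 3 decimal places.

p = 601/1109 = 0.541929… ≈ 0.542 (to 3 d.p.).

0.542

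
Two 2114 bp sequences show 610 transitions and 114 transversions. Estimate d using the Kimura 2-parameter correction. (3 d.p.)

P = 610/2114 ≈ 0.288553 and Q = 114/2114 ≈ 0.053926.
Under the Kimura two-parameter model, d = −½ ln(1 − 2P − Q) − ¼ ln(1 − 2Q).
1 − 2P − Q = 0.368968, giving −½ ln(0.368968) = 0.498523.
1 − 2Q = 0.892148, giving −¼ ln(0.892148) = 0.028531.
d = 0.498523 + 0.028531 = 0.527054.

0.527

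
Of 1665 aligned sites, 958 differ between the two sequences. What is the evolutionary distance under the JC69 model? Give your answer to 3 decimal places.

1.093

p = 958/1665 ≈ 0.575375.
d = −(3/4) ln(1 − 4p/3) = −0.75 ln(1 − 0.767167) = −0.75 ln(0.232833)
  = −0.75 × (-1.457434) = 1.093076 substitutions/site.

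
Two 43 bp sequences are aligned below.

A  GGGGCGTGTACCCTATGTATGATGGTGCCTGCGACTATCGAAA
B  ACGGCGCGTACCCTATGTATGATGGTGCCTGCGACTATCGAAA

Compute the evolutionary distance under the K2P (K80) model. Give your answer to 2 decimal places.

Of 43 sites, 2 differences are transitions and 1 are transversions, so P = 2/43 ≈ 0.046512 and Q = 1/43 ≈ 0.023256.
Under the Kimura two-parameter model, d = −½ ln(1 − 2P − Q) − ¼ ln(1 − 2Q).
1 − 2P − Q = 0.88372, giving −½ ln(0.88372) = 0.061808.
1 − 2Q = 0.953488, giving −¼ ln(0.953488) = 0.011907.
d = 0.061808 + 0.011907 = 0.073715.

0.07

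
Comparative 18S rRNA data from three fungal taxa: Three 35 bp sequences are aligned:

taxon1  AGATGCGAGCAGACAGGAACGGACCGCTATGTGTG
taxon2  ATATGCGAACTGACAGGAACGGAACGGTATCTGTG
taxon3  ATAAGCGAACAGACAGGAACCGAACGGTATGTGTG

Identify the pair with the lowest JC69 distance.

taxon2 and taxon3

taxon1–taxon2: 6/35 differ, p = 0.171, d = 0.195.
taxon1–taxon3: 6/35 differ, p = 0.171, d = 0.195.
taxon2–taxon3: 4/35 differ, p = 0.114, d = 0.124.
The smallest distance is between taxon2 and taxon3.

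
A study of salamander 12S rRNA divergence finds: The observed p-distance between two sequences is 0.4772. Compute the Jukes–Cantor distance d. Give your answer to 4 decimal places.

d = −(3/4) ln(1 − 4p/3) = −0.75 ln(1 − 0.636267) = −0.75 ln(0.363733)
  = −0.75 × (-1.011335) = 0.758501 substitutions/site.

0.7585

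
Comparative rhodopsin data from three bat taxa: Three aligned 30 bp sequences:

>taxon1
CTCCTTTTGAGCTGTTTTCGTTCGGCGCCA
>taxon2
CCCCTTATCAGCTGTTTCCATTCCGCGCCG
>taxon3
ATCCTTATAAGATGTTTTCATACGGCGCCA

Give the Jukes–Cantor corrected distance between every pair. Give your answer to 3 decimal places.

d(taxon1,taxon2) = 0.280, d(taxon1,taxon3) = 0.233, d(taxon2,taxon3) = 0.330

taxon1–taxon2: 7/30 sites differ → p ≈ 0.233333, d = −0.75 ln(1 − 0.311111) = 0.279506 ≈ 0.280.
taxon1–taxon3: 6/30 sites differ → p = 0.2, d = −0.75 ln(1 − 0.266667) = 0.232617 ≈ 0.233.
taxon2–taxon3: 8/30 sites differ → p ≈ 0.266667, d = −0.75 ln(1 − 0.355556) = 0.329526 ≈ 0.330.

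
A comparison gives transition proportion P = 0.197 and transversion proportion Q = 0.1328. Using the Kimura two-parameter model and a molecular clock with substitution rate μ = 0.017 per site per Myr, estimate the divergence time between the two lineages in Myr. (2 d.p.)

13.27

Under the Kimura two-parameter model, d = −½ ln(1 − 2P − Q) − ¼ ln(1 − 2Q).
1 − 2P − Q = 0.4732, giving −½ ln(0.4732) = 0.374119.
1 − 2Q = 0.7344, giving −¼ ln(0.7344) = 0.077175.
d = 0.374119 + 0.077175 = 0.451294.
Under a molecular clock d = 2μt, so t = d/(2μ) = 0.451294 / (2 × 0.017) = 13.27 Myr.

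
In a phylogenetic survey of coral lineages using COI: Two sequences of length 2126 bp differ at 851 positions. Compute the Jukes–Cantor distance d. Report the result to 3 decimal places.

0.572

p = 851/2126 ≈ 0.400282.
d = −(3/4) ln(1 − 4p/3) = −0.75 ln(1 − 0.533709) = −0.75 ln(0.466291)
  = −0.75 × (-0.762945) = 0.572209 substitutions/site.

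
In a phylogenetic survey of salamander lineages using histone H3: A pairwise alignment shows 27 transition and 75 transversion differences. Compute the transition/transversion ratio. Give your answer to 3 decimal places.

0.360

R = 27/75 = 0.360.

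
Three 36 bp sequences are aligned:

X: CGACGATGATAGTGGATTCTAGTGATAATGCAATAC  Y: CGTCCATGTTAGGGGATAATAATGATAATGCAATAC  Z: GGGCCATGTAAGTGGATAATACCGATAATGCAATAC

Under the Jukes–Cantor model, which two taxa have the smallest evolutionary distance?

Y and Z

X–Y: 7/36 differ, p = 0.194, d = 0.225.
X–Z: 9/36 differ, p = 0.250, d = 0.304.
Y–Z: 6/36 differ, p = 0.167, d = 0.188.
The smallest distance is between Y and Z.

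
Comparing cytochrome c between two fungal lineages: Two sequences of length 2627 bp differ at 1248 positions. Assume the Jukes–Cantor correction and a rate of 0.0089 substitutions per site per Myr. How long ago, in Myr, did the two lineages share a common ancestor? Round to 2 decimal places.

42.28

p = 1248/2627 ≈ 0.475067.
d = −(3/4) ln(1 − 4p/3) = −0.75 ln(1 − 0.633423) = −0.75 ln(0.366577)
  = −0.75 × (-1.003547) = 0.752660 substitutions/site.
Under a molecular clock d = 2μt, so t = d/(2μ) = 0.752660 / (2 × 0.0089) = 42.28 Myr.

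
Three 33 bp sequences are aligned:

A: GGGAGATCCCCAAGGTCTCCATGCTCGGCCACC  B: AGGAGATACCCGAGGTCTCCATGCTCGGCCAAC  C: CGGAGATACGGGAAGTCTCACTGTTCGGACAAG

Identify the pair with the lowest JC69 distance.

A–B: 4/33 differ, p = 0.121, d = 0.132.
A–C: 12/33 differ, p = 0.364, d = 0.497.
B–C: 9/33 differ, p = 0.273, d = 0.339.
The smallest distance is between A and B.

A and B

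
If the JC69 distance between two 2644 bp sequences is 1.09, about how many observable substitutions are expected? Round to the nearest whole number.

1519

Invert JC69: p = (3/4)(1 − e^(−4d/3)) = 0.75 × (1 − e^(-1.453333)) = 0.75 × (1 − 0.233790) = 0.574658.
Expected differing sites = pL ≈ 0.574658 × 2644 = 1519.395752 ≈ 1519.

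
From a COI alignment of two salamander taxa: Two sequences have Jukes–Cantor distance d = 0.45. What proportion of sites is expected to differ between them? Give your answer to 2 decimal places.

0.34

p = (3/4)(1 − e^(−4d/3)) = 0.75 × (1 − e^(-0.6)) = 0.75 × (1 − 0.548812) = 0.338391.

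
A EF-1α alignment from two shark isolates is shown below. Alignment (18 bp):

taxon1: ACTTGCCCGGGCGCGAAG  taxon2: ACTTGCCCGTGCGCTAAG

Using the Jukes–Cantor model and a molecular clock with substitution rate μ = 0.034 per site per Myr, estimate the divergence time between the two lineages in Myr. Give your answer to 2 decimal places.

The sequences differ at 2 of 18 sites (10, 15), so p = 2/18 ≈ 0.111111.
d = −(3/4) ln(1 − 4p/3) = −0.75 ln(1 − 0.148148) = −0.75 ln(0.851852)
  = −0.75 × (-0.160342) = 0.120257 substitutions/site.
Under a molecular clock d = 2μt, so t = d/(2μ) = 0.120257 / (2 × 0.034) = 1.77 Myr.

1.77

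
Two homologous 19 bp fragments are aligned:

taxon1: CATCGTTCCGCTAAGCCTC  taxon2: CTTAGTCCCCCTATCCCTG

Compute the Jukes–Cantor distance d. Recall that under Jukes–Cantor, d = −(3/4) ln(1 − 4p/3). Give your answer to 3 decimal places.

The sequences differ at 7 of 19 sites (2, 4, 7, 10, 14, 15, 19), so p = 7/19 ≈ 0.368421.
d = −(3/4) ln(1 − 4p/3) = −0.75 ln(1 − 0.491228) = −0.75 ln(0.508772)
  = −0.75 × (-0.675755) = 0.506816 substitutions/site.

0.507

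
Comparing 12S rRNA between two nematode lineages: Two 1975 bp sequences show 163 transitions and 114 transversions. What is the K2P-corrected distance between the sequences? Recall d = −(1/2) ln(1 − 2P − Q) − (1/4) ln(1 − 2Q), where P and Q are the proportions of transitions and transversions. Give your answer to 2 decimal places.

P = 163/1975 ≈ 0.082532 and Q = 114/1975 ≈ 0.057722.
Under the Kimura two-parameter model, d = −½ ln(1 − 2P − Q) − ¼ ln(1 − 2Q).
1 − 2P − Q = 0.777214, giving −½ ln(0.777214) = 0.126020.
1 − 2Q = 0.884556, giving −¼ ln(0.884556) = 0.030667.
d = 0.126020 + 0.030667 = 0.156687.

0.16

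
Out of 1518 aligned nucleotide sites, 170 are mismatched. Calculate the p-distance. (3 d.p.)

p = 170/1518 = 0.111989… ≈ 0.112 (to 3 d.p.).

0.112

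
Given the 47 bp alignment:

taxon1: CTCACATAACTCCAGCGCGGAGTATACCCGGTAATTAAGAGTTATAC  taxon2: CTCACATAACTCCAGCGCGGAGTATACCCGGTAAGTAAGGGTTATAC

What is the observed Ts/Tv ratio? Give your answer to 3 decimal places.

1.000

Transitions are A↔G and C↔T; transversions are all other mismatches.
Transitions: 1. Transversions: 1.
R = 1/1 = 1.000.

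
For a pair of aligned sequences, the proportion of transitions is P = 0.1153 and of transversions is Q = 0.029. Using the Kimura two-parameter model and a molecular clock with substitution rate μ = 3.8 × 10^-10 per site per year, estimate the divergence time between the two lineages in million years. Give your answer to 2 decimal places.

Under the Kimura two-parameter model, d = −½ ln(1 − 2P − Q) − ¼ ln(1 − 2Q).
1 − 2P − Q = 0.7404, giving −½ ln(0.7404) = 0.150282.
1 − 2Q = 0.942, giving −¼ ln(0.942) = 0.014938.
d = 0.150282 + 0.014938 = 0.165220.
Under a molecular clock d = 2μt, so t = d/(2μ) = 0.165220 / (2 × 3.8 × 10^-10) = 217.39 million years.

217.39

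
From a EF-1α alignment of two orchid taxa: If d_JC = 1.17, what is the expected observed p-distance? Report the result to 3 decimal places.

p = (3/4)(1 − e^(−4d/3)) = 0.75 × (1 − e^(-1.56)) = 0.75 × (1 − 0.210136) = 0.592398.

0.592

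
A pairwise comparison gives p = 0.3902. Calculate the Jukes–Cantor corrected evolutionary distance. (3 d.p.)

0.551

d = −(3/4) ln(1 − 4p/3) = −0.75 ln(1 − 0.520267) = −0.75 ln(0.479733)
  = −0.75 × (-0.734526) = 0.550895 substitutions/site.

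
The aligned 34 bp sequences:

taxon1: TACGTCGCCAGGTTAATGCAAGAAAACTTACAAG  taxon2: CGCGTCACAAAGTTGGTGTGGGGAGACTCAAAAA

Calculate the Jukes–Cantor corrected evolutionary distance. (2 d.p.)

The sequences differ at 15 of 34 sites, so p = 15/34 ≈ 0.441176.
d = −(3/4) ln(1 − 4p/3) = −0.75 ln(1 − 0.588235) = −0.75 ln(0.411765)
  = −0.75 × (-0.887302) = 0.665477 substitutions/site.

0.67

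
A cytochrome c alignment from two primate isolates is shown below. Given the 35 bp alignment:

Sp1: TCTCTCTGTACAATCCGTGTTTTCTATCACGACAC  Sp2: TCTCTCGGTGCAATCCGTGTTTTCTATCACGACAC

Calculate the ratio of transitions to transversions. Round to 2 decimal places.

Transitions are A↔G and C↔T; transversions are all other mismatches.
Transitions: 1. Transversions: 1.
R = 1/1 = 1.00.

1.00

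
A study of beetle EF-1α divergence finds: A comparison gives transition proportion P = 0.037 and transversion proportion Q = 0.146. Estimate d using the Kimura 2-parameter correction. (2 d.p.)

0.21

Under the Kimura two-parameter model, d = −½ ln(1 − 2P − Q) − ¼ ln(1 − 2Q).
1 − 2P − Q = 0.78, giving −½ ln(0.78) = 0.124231.
1 − 2Q = 0.708, giving −¼ ln(0.708) = 0.086328.
d = 0.124231 + 0.086328 = 0.210559.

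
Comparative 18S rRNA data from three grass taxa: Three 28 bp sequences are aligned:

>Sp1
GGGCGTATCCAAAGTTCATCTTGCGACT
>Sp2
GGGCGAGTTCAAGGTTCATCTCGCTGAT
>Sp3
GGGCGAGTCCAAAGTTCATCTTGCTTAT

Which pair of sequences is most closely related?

Sp1–Sp2: 8/28 differ, p = 0.286, d = 0.360.
Sp1–Sp3: 5/28 differ, p = 0.179, d = 0.204.
Sp2–Sp3: 4/28 differ, p = 0.143, d = 0.158.
The smallest distance is between Sp2 and Sp3.

Sp2 and Sp3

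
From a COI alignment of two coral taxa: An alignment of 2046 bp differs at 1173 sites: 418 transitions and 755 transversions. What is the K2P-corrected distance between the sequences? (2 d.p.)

1.09

P = 418/2046 ≈ 0.204301 and Q = 755/2046 ≈ 0.369013.
Under the Kimura two-parameter model, d = −½ ln(1 − 2P − Q) − ¼ ln(1 − 2Q).
1 − 2P − Q = 0.222385, giving −½ ln(0.222385) = 0.751673.
1 − 2Q = 0.261974, giving −¼ ln(0.261974) = 0.334878.
d = 0.751673 + 0.334878 = 1.086551.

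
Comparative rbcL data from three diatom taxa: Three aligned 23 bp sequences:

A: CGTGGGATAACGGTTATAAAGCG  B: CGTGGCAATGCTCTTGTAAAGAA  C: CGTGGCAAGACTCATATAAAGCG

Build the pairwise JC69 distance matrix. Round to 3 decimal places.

A–B: 9/23 sites differ → p ≈ 0.391304, d = −0.75 ln(1 − 0.521739) = 0.553199 ≈ 0.553.
A–C: 6/23 sites differ → p ≈ 0.26087, d = −0.75 ln(1 − 0.347827) = 0.320584 ≈ 0.321.
B–C: 6/23 sites differ → p ≈ 0.26087, d = −0.75 ln(1 − 0.347827) = 0.320584 ≈ 0.321.

d(A,B) = 0.553, d(A,C) = 0.321, d(B,C) = 0.321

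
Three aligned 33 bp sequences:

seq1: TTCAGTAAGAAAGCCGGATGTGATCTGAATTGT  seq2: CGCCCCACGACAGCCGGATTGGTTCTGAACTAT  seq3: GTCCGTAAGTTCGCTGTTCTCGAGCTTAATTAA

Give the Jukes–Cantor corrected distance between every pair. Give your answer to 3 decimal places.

d(seq1,seq2) = 0.497, d(seq1,seq3) = 0.699, d(seq2,seq3) = 0.974

seq1–seq2: 12/33 sites differ → p ≈ 0.363636, d = −0.75 ln(1 − 0.484848) = 0.497470 ≈ 0.497.
seq1–seq3: 15/33 sites differ → p ≈ 0.454545, d = −0.75 ln(1 − 0.60606) = 0.698667 ≈ 0.699.
seq2–seq3: 18/33 sites differ → p ≈ 0.545455, d = −0.75 ln(1 − 0.727273) = 0.974463 ≈ 0.974.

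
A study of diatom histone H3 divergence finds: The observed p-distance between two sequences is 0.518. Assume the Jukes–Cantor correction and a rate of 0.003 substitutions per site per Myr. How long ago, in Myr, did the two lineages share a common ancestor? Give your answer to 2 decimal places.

146.67

d = −(3/4) ln(1 − 4p/3) = −0.75 ln(1 − 0.690667) = −0.75 ln(0.309333)
  = −0.75 × (-1.173337) = 0.880003 substitutions/site.
Under a molecular clock d = 2μt, so t = d/(2μ) = 0.880003 / (2 × 0.003) = 146.67 Myr.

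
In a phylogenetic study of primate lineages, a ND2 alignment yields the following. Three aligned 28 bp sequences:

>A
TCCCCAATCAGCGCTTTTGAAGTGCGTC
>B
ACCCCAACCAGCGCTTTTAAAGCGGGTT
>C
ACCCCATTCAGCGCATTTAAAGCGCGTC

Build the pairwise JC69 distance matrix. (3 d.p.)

A–B: 6/28 sites differ → p ≈ 0.214286, d = −0.75 ln(1 − 0.285715) = 0.252355 ≈ 0.252.
A–C: 5/28 sites differ → p ≈ 0.178571, d = −0.75 ln(1 − 0.238095) = 0.203950 ≈ 0.204.
B–C: 5/28 sites differ → p ≈ 0.178571, d = −0.75 ln(1 − 0.238095) = 0.203950 ≈ 0.204.

d(A,B) = 0.252, d(A,C) = 0.204, d(B,C) = 0.204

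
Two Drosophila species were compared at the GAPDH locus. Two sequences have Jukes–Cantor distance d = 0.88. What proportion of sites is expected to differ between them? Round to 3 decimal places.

p = (3/4)(1 − e^(−4d/3)) = 0.75 × (1 − e^(-1.173333)) = 0.75 × (1 − 0.309334) = 0.518000.

0.518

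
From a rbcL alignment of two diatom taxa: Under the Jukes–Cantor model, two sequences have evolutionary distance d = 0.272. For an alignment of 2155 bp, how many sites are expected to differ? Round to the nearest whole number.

492

Invert JC69: p = (3/4)(1 − e^(−4d/3)) = 0.75 × (1 − e^(-0.362667)) = 0.75 × (1 − 0.695818) = 0.228137.
Expected differing sites = pL ≈ 0.228137 × 2155 = 491.635235 ≈ 492.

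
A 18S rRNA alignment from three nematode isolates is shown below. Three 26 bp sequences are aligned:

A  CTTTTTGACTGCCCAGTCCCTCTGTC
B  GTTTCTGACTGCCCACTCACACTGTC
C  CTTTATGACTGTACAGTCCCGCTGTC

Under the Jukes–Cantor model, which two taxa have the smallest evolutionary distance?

A and C

A–B: 5/26 differ, p = 0.192, d = 0.222.
A–C: 4/26 differ, p = 0.154, d = 0.172.
B–C: 7/26 differ, p = 0.269, d = 0.334.
The smallest distance is between A and C.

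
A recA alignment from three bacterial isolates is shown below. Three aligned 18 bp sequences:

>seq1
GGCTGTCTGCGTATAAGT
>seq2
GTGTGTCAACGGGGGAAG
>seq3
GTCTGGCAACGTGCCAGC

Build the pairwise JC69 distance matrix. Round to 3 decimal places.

seq1–seq2: 10/18 sites differ → p ≈ 0.555556, d = −0.75 ln(1 − 0.740741) = 1.012446 ≈ 1.012.
seq1–seq3: 8/18 sites differ → p ≈ 0.444444, d = −0.75 ln(1 − 0.592592) = 0.673455 ≈ 0.673.
seq2–seq3: 7/18 sites differ → p ≈ 0.388889, d = −0.75 ln(1 − 0.518519) = 0.548166 ≈ 0.548.

d(seq1,seq2) = 1.012, d(seq1,seq3) = 0.673, d(seq2,seq3) = 0.548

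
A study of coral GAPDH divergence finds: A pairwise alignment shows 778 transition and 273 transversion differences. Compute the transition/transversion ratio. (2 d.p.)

2.85

R = 778/273 = 2.849816… ≈ 2.85 (to 2 d.p.).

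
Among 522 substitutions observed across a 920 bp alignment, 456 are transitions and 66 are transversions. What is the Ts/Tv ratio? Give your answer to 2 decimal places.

6.91

R = 456/66 = 6.909090… ≈ 6.91 (to 2 d.p.).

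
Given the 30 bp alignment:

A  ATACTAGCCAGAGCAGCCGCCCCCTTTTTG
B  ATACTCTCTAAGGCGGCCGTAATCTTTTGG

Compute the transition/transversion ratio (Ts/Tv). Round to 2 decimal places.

1.20

Transitions are A↔G and C↔T; transversions are all other mismatches.
Transitions: 6. Transversions: 5.
R = 6/5 = 1.20.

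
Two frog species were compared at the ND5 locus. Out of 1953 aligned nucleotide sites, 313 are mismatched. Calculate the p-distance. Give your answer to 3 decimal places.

p = 313/1953 = 0.160266… ≈ 0.160 (to 3 d.p.).

0.160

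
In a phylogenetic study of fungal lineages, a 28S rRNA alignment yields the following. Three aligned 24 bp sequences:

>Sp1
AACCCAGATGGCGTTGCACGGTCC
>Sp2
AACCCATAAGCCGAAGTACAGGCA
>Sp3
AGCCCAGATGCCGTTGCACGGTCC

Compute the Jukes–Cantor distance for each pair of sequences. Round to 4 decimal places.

d(Sp1,Sp2) = 0.5199, d(Sp1,Sp3) = 0.0883, d(Sp2,Sp3) = 0.5199

Sp1–Sp2: 9/24 sites differ → p = 0.375, d = −0.75 ln(1 − 0.5) = 0.519860 ≈ 0.5199.
Sp1–Sp3: 2/24 sites differ → p ≈ 0.083333, d = −0.75 ln(1 − 0.111111) = 0.088337 ≈ 0.0883.
Sp2–Sp3: 9/24 sites differ → p = 0.375, d = −0.75 ln(1 − 0.5) = 0.519860 ≈ 0.5199.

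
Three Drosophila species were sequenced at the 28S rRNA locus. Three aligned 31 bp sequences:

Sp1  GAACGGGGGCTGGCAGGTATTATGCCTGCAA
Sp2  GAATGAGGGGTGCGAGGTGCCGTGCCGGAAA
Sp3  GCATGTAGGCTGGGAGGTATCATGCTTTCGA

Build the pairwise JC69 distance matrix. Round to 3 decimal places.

d(Sp1,Sp2) = 0.481, d(Sp1,Sp3) = 0.367, d(Sp2,Sp3) = 0.614

Sp1–Sp2: 11/31 sites differ → p ≈ 0.354839, d = −0.75 ln(1 − 0.473119) = 0.480585 ≈ 0.481.
Sp1–Sp3: 9/31 sites differ → p ≈ 0.290323, d = −0.75 ln(1 − 0.387097) = 0.367161 ≈ 0.367.
Sp2–Sp3: 13/31 sites differ → p ≈ 0.419355, d = −0.75 ln(1 − 0.55914) = 0.614271 ≈ 0.614.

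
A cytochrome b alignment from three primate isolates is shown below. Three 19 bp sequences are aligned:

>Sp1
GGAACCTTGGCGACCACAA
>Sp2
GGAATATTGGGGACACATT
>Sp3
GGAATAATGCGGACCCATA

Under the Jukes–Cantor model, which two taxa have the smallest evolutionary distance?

Sp2 and Sp3

Sp1–Sp2: 8/19 differ, p = 0.421, d = 0.618.
Sp1–Sp3: 8/19 differ, p = 0.421, d = 0.618.
Sp2–Sp3: 4/19 differ, p = 0.211, d = 0.247.
The smallest distance is between Sp2 and Sp3.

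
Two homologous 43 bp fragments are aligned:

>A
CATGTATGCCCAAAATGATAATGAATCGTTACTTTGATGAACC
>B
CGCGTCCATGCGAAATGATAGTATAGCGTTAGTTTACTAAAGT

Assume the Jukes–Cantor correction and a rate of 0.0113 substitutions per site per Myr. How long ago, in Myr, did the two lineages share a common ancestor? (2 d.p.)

The sequences differ at 18 of 43 sites, so p = 18/43 ≈ 0.418605.
d = −(3/4) ln(1 − 4p/3) = −0.75 ln(1 − 0.55814) = −0.75 ln(0.44186)
  = −0.75 × (-0.816762) = 0.612572 substitutions/site.
Under a molecular clock d = 2μt, so t = d/(2μ) = 0.612572 / (2 × 0.0113) = 27.10 Myr.

27.10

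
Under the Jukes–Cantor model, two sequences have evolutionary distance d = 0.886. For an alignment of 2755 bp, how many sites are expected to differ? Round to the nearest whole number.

1432

Invert JC69: p = (3/4)(1 − e^(−4d/3)) = 0.75 × (1 − e^(-1.181333)) = 0.75 × (1 − 0.306869) = 0.519848.
Expected differing sites = pL ≈ 0.519848 × 2755 = 1432.18124 ≈ 1432.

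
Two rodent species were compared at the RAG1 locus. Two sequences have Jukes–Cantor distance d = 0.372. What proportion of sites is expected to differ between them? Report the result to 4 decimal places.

p = (3/4)(1 − e^(−4d/3)) = 0.75 × (1 − e^(-0.496)) = 0.75 × (1 − 0.608962) = 0.293279.

0.2933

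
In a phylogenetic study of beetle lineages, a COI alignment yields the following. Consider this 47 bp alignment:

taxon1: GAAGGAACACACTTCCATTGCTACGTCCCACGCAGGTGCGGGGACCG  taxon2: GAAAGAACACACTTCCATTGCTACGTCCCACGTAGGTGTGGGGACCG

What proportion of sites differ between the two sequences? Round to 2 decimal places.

The sequences differ at 3 of 47 positions (sites 4, 33, 39).
p = 3/47 = 0.063829… ≈ 0.06 (to 2 d.p.).

0.06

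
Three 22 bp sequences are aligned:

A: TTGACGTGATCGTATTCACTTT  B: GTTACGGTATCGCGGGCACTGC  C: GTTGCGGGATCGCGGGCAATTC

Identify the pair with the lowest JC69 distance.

A–B: 10/22 differ, p = 0.455, d = 0.699.
A–C: 10/22 differ, p = 0.455, d = 0.699.
B–C: 4/22 differ, p = 0.182, d = 0.208.
The smallest distance is between B and C.

B and C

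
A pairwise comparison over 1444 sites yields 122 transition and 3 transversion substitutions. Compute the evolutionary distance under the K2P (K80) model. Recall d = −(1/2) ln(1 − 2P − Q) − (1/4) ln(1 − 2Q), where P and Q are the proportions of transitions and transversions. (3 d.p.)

P = 122/1444 ≈ 0.084488 and Q = 3/1444 ≈ 0.002078.
Under the Kimura two-parameter model, d = −½ ln(1 − 2P − Q) − ¼ ln(1 − 2Q).
1 − 2P − Q = 0.828946, giving −½ ln(0.828946) = 0.093800.
1 − 2Q = 0.995844, giving −¼ ln(0.995844) = 0.001041.
d = 0.093800 + 0.001041 = 0.094841.

0.095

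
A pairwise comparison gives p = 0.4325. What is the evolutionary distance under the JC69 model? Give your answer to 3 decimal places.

0.645

d = −(3/4) ln(1 − 4p/3) = −0.75 ln(1 − 0.576667) = −0.75 ln(0.423333)
  = −0.75 × (-0.859596) = 0.644697 substitutions/site.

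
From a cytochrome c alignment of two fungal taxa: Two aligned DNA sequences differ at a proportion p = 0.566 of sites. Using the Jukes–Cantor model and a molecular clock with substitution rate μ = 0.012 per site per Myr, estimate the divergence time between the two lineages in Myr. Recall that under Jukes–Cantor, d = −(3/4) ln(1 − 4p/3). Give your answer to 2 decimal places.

43.91

d = −(3/4) ln(1 − 4p/3) = −0.75 ln(1 − 0.754667) = −0.75 ln(0.245333)
  = −0.75 × (-1.405139) = 1.053854 substitutions/site.
Under a molecular clock d = 2μt, so t = d/(2μ) = 1.053854 / (2 × 0.012) = 43.91 Myr.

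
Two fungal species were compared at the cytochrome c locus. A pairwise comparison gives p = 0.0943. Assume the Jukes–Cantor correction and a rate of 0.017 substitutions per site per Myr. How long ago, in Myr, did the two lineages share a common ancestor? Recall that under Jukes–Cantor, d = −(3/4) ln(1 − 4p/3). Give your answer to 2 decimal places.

d = −(3/4) ln(1 − 4p/3) = −0.75 ln(1 − 0.125733) = −0.75 ln(0.874267)
  = −0.75 × (-0.134369) = 0.100777 substitutions/site.
Under a molecular clock d = 2μt, so t = d/(2μ) = 0.100777 / (2 × 0.017) = 2.96 Myr.

2.96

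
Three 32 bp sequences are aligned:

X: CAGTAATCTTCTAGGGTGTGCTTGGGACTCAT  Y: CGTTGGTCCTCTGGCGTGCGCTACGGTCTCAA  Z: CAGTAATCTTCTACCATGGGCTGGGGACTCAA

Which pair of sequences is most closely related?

X–Y: 12/32 differ, p = 0.375, d = 0.520.
X–Z: 6/32 differ, p = 0.188, d = 0.216.
Y–Z: 12/32 differ, p = 0.375, d = 0.520.
The smallest distance is between X and Z.

X and Z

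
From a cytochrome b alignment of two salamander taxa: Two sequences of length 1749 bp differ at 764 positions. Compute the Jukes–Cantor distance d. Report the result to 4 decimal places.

p = 764/1749 ≈ 0.436821.
d = −(3/4) ln(1 − 4p/3) = −0.75 ln(1 − 0.582428) = −0.75 ln(0.417572)
  = −0.75 × (-0.873298) = 0.654974 substitutions/site.

0.6550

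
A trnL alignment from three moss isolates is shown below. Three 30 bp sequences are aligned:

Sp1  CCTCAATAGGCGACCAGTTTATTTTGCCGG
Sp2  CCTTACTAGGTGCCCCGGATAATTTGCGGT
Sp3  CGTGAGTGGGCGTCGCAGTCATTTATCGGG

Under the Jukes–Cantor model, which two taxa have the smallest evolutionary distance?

Sp1–Sp2: 10/30 differ, p = 0.333, d = 0.441.
Sp1–Sp3: 13/30 differ, p = 0.433, d = 0.647.
Sp2–Sp3: 14/30 differ, p = 0.467, d = 0.730.
The smallest distance is between Sp1 and Sp2.

Sp1 and Sp2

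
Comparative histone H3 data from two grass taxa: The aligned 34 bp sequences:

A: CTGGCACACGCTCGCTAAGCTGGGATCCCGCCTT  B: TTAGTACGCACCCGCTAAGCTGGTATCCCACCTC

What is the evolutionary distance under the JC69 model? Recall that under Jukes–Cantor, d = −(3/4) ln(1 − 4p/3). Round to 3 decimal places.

0.326

The sequences differ at 9 of 34 sites (1, 3, 5, 8, 10, 12, 24, 30, 34), so p = 9/34 ≈ 0.264706.
d = −(3/4) ln(1 − 4p/3) = −0.75 ln(1 − 0.352941) = −0.75 ln(0.647059)
  = −0.75 × (-0.435318) = 0.326489 substitutions/site.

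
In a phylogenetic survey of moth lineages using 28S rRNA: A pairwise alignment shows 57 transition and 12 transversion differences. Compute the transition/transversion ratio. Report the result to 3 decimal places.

4.750

R = 57/12 = 4.750.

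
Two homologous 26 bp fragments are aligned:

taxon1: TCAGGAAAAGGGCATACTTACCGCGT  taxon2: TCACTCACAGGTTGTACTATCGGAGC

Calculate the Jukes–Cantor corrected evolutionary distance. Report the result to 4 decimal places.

The sequences differ at 12 of 26 sites, so p = 12/26 ≈ 0.461538.
d = −(3/4) ln(1 − 4p/3) = −0.75 ln(1 − 0.615384) = −0.75 ln(0.384616)
  = −0.75 × (-0.955510) = 0.716633 substitutions/site.

0.7166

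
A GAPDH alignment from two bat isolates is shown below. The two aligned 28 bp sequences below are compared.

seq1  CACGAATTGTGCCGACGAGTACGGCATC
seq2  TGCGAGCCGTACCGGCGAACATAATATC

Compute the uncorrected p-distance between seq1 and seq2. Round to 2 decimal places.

0.46

The sequences differ at 13 of 28 positions.
p = 13/28 = 0.464285… ≈ 0.46 (to 2 d.p.).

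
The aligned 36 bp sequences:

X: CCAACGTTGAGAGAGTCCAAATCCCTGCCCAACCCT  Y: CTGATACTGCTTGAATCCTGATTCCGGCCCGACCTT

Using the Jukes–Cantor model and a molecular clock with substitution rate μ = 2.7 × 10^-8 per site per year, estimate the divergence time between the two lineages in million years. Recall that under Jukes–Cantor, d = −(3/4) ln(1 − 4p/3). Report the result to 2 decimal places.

The sequences differ at 15 of 36 sites, so p = 15/36 ≈ 0.416667.
d = −(3/4) ln(1 − 4p/3) = −0.75 ln(1 − 0.555556) = −0.75 ln(0.444444)
  = −0.75 × (-0.810931) = 0.608198 substitutions/site.
Under a molecular clock d = 2μt, so t = d/(2μ) = 0.608198 / (2 × 2.7 × 10^-8) = 11.26 million years.

11.26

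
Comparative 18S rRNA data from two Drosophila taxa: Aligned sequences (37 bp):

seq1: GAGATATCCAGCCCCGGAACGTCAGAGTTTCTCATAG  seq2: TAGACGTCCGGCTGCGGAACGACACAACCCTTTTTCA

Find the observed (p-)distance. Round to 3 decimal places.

0.459

The sequences differ at 17 of 37 positions.
p = 17/37 = 0.459459… ≈ 0.459 (to 3 d.p.).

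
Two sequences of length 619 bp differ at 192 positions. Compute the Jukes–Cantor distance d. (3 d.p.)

0.400

p = 192/619 ≈ 0.310178.
d = −(3/4) ln(1 − 4p/3) = −0.75 ln(1 − 0.413571) = −0.75 ln(0.586429)
  = −0.75 × (-0.533704) = 0.400278 substitutions/site.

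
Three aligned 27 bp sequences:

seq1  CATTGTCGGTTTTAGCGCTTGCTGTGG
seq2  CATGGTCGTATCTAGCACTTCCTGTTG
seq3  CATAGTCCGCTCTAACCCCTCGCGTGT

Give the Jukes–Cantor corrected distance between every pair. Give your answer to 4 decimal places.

d(seq1,seq2) = 0.3181, d(seq1,seq3) = 0.5876, d(seq2,seq3) = 0.5876

seq1–seq2: 7/27 sites differ → p ≈ 0.259259, d = −0.75 ln(1 − 0.345679) = 0.318118 ≈ 0.3181.
seq1–seq3: 11/27 sites differ → p ≈ 0.407407, d = −0.75 ln(1 − 0.543209) = 0.587647 ≈ 0.5876.
seq2–seq3: 11/27 sites differ → p ≈ 0.407407, d = −0.75 ln(1 − 0.543209) = 0.587647 ≈ 0.5876.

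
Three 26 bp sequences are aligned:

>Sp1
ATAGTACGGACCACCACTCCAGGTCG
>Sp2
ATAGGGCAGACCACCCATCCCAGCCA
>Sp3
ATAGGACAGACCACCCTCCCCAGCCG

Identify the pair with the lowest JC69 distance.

Sp1–Sp2: 9/26 differ, p = 0.346, d = 0.464.
Sp1–Sp3: 8/26 differ, p = 0.308, d = 0.396.
Sp2–Sp3: 4/26 differ, p = 0.154, d = 0.172.
The smallest distance is between Sp2 and Sp3.

Sp2 and Sp3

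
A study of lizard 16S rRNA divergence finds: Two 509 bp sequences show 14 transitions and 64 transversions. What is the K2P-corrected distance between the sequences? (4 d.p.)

0.1721

P = 14/509 ≈ 0.027505 and Q = 64/509 ≈ 0.125737.
Under the Kimura two-parameter model, d = −½ ln(1 − 2P − Q) − ¼ ln(1 − 2Q).
1 − 2P − Q = 0.819253, giving −½ ln(0.819253) = 0.099681.
1 − 2Q = 0.748526, giving −¼ ln(0.748526) = 0.072412.
d = 0.099681 + 0.072412 = 0.172093.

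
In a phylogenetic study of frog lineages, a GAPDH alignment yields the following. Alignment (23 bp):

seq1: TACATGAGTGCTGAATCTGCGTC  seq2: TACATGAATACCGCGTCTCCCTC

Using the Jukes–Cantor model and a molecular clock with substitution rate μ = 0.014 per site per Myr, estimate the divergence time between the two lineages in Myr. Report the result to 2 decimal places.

13.94

The sequences differ at 7 of 23 sites (8, 10, 12, 14, 15, 19, 21), so p = 7/23 ≈ 0.304348.
d = −(3/4) ln(1 − 4p/3) = −0.75 ln(1 − 0.405797) = −0.75 ln(0.594203)
  = −0.75 × (-0.520534) = 0.390401 substitutions/site.
Under a molecular clock d = 2μt, so t = d/(2μ) = 0.390401 / (2 × 0.014) = 13.94 Myr.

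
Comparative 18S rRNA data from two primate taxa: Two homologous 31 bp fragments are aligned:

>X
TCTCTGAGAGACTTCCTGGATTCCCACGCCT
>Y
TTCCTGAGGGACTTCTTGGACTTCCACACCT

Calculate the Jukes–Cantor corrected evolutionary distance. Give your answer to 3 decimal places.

The sequences differ at 7 of 31 sites (2, 3, 9, 16, 21, 23, 28), so p = 7/31 ≈ 0.225806.
d = −(3/4) ln(1 − 4p/3) = −0.75 ln(1 − 0.301075) = −0.75 ln(0.698925)
  = −0.75 × (-0.358212) = 0.268659 substitutions/site.

0.269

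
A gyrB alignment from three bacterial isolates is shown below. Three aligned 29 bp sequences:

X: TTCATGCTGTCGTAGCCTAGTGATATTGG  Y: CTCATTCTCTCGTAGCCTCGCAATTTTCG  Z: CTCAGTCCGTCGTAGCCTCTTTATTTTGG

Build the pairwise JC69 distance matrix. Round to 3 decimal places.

X–Y: 8/29 sites differ → p ≈ 0.275862, d = −0.75 ln(1 − 0.367816) = 0.343931 ≈ 0.344.
X–Z: 8/29 sites differ → p ≈ 0.275862, d = −0.75 ln(1 − 0.367816) = 0.343931 ≈ 0.344.
Y–Z: 7/29 sites differ → p ≈ 0.241379, d = −0.75 ln(1 − 0.321839) = 0.291278 ≈ 0.291.

d(X,Y) = 0.344, d(X,Z) = 0.344, d(Y,Z) = 0.291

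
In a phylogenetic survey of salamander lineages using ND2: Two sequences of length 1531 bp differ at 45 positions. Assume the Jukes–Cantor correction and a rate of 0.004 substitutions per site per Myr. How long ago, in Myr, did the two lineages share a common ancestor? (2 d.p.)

3.75

p = 45/1531 ≈ 0.029393.
d = −(3/4) ln(1 − 4p/3) = −0.75 ln(1 − 0.039191) = −0.75 ln(0.960809)
  = −0.75 × (-0.039980) = 0.029985 substitutions/site.
Under a molecular clock d = 2μt, so t = d/(2μ) = 0.029985 / (2 × 0.004) = 3.75 Myr.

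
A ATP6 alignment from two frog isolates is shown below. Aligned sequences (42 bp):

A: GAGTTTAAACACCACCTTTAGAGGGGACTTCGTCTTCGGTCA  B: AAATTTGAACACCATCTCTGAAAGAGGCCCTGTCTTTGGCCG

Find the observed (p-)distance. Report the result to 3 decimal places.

0.381

The sequences differ at 16 of 42 positions.
p = 16/42 = 0.380952… ≈ 0.381 (to 3 d.p.).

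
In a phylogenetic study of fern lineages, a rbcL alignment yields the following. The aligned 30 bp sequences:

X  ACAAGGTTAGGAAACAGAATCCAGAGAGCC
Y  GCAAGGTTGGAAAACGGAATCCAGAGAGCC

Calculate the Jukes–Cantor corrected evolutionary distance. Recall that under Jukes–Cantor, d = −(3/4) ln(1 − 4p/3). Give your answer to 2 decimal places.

The sequences differ at 4 of 30 sites (1, 9, 11, 16), so p = 4/30 ≈ 0.133333.
d = −(3/4) ln(1 − 4p/3) = −0.75 ln(1 − 0.177777) = −0.75 ln(0.822223)
  = −0.75 × (-0.195744) = 0.146808 substitutions/site.

0.15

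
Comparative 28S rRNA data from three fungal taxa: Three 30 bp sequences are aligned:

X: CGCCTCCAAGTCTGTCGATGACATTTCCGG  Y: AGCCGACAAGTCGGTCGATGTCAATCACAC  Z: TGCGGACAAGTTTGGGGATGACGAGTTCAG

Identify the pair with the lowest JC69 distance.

X and Y

X–Y: 10/30 differ, p = 0.333, d = 0.441.
X–Z: 12/30 differ, p = 0.400, d = 0.572.
Y–Z: 12/30 differ, p = 0.400, d = 0.572.
The smallest distance is between X and Y.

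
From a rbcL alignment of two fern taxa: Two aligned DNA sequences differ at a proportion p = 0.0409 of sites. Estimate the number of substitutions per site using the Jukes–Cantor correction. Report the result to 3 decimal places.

d = −(3/4) ln(1 − 4p/3) = −0.75 ln(1 − 0.054533) = −0.75 ln(0.945467)
  = −0.75 × (-0.056076) = 0.042057 substitutions/site.

0.042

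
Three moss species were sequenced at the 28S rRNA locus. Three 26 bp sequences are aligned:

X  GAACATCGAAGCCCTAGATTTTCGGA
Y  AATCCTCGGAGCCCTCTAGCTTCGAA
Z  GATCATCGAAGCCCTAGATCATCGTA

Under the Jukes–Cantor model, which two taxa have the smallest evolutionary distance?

X–Y: 9/26 differ, p = 0.346, d = 0.464.
X–Z: 4/26 differ, p = 0.154, d = 0.172.
Y–Z: 8/26 differ, p = 0.308, d = 0.396.
The smallest distance is between X and Z.

X and Z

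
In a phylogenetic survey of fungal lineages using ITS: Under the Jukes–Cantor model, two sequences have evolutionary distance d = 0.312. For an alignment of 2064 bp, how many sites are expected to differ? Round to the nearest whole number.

Invert JC69: p = (3/4)(1 − e^(−4d/3)) = 0.75 × (1 − e^(-0.416)) = 0.75 × (1 − 0.659680) = 0.255240.
Expected differing sites = pL ≈ 0.255240 × 2064 = 526.81536 ≈ 527.

527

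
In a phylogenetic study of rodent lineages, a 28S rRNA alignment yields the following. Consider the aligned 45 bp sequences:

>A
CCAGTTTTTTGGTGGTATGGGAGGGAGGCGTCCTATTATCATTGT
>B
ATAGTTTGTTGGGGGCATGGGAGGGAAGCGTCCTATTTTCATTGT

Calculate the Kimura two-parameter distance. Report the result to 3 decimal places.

0.175

Of 45 sites, 3 differences are transitions and 4 are transversions, so P = 3/45 ≈ 0.066667 and Q = 4/45 ≈ 0.088889.
Under the Kimura two-parameter model, d = −½ ln(1 − 2P − Q) − ¼ ln(1 − 2Q).
1 − 2P − Q = 0.777777, giving −½ ln(0.777777) = 0.125658.
1 − 2Q = 0.822222, giving −¼ ln(0.822222) = 0.048936.
d = 0.125658 + 0.048936 = 0.174594.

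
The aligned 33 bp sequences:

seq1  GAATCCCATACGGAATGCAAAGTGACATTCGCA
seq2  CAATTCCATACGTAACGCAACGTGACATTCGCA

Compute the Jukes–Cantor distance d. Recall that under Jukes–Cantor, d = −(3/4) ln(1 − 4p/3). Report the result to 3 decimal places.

The sequences differ at 5 of 33 sites (1, 5, 13, 16, 21), so p = 5/33 ≈ 0.151515.
d = −(3/4) ln(1 − 4p/3) = −0.75 ln(1 − 0.20202) = −0.75 ln(0.79798)
  = −0.75 × (-0.225672) = 0.169254 substitutions/site.

0.169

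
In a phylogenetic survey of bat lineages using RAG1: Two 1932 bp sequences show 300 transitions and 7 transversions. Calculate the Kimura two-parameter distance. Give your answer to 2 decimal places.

P = 300/1932 ≈ 0.15528 and Q = 7/1932 ≈ 0.003623.
Under the Kimura two-parameter model, d = −½ ln(1 − 2P − Q) − ¼ ln(1 − 2Q).
1 − 2P − Q = 0.685817, giving −½ ln(0.685817) = 0.188572.
1 − 2Q = 0.992754, giving −¼ ln(0.992754) = 0.001818.
d = 0.188572 + 0.001818 = 0.190390.

0.19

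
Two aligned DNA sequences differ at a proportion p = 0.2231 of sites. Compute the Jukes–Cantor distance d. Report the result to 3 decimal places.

0.265

d = −(3/4) ln(1 − 4p/3) = −0.75 ln(1 − 0.297467) = −0.75 ln(0.702533)
  = −0.75 × (-0.353063) = 0.264797 substitutions/site.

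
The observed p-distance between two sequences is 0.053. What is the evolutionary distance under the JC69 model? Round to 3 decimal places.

d = −(3/4) ln(1 − 4p/3) = −0.75 ln(1 − 0.070667) = −0.75 ln(0.929333)
  = −0.75 × (-0.073288) = 0.054966 substitutions/site.

0.055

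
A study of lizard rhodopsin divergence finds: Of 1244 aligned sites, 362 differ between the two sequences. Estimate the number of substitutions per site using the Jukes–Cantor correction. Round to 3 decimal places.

0.368

p = 362/1244 ≈ 0.290997.
d = −(3/4) ln(1 − 4p/3) = −0.75 ln(1 − 0.387996) = −0.75 ln(0.612004)
  = −0.75 × (-0.491016) = 0.368262 substitutions/site.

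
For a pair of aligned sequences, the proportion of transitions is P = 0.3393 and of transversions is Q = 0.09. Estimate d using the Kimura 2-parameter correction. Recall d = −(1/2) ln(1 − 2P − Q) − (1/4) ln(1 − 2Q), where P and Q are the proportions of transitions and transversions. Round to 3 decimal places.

0.781

Under the Kimura two-parameter model, d = −½ ln(1 − 2P − Q) − ¼ ln(1 − 2Q).
1 − 2P − Q = 0.2314, giving −½ ln(0.2314) = 0.731804.
1 − 2Q = 0.82, giving −¼ ln(0.82) = 0.049613.
d = 0.731804 + 0.049613 = 0.781417.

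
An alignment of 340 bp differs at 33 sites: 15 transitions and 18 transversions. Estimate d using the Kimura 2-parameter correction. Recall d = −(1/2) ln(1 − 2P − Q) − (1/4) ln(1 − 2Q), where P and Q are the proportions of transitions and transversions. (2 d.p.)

P = 15/340 ≈ 0.044118 and Q = 18/340 ≈ 0.052941.
Under the Kimura two-parameter model, d = −½ ln(1 − 2P − Q) − ¼ ln(1 − 2Q).
1 − 2P − Q = 0.858823, giving −½ ln(0.858823) = 0.076096.
1 − 2Q = 0.894118, giving −¼ ln(0.894118) = 0.027979.
d = 0.076096 + 0.027979 = 0.104075.

0.10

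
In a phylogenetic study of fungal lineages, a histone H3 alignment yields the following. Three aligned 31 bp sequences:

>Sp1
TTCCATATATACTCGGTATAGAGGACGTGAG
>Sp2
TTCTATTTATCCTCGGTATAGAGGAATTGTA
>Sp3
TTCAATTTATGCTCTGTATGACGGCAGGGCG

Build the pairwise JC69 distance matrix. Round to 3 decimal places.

d(Sp1,Sp2) = 0.269, d(Sp1,Sp3) = 0.481, d(Sp2,Sp3) = 0.481

Sp1–Sp2: 7/31 sites differ → p ≈ 0.225806, d = −0.75 ln(1 − 0.301075) = 0.268659 ≈ 0.269.
Sp1–Sp3: 11/31 sites differ → p ≈ 0.354839, d = −0.75 ln(1 − 0.473119) = 0.480585 ≈ 0.481.
Sp2–Sp3: 11/31 sites differ → p ≈ 0.354839, d = −0.75 ln(1 − 0.473119) = 0.480585 ≈ 0.481.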